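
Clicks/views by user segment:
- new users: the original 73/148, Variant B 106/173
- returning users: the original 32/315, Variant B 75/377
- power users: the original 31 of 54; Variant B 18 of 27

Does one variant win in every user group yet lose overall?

No

New users: the original 73/148 = 49.3%, Variant B 106/173 = 61.3% → Variant B
Returning users: the original 32/315 = 10.2%, Variant B 75/377 = 19.9% → Variant B
Power users: the original 31/54 = 57.4%, Variant B 18/27 = 66.7% → Variant B
Overall: the original 136/517 = 26.3%, Variant B 199/577 = 34.5% → Variant B
Variant B wins overall and in every user group — no reversal.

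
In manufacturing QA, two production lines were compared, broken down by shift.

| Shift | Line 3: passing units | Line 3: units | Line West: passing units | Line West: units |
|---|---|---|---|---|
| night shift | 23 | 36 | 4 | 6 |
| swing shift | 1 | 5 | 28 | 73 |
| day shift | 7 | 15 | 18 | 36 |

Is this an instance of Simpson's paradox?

Night shift: Line 3 23/36 = 63.9%, Line West 4/6 = 66.7% → Line West
Swing shift: Line 3 1/5 = 20.0%, Line West 28/73 = 38.4% → Line West
Day shift: Line 3 7/15 = 46.7%, Line West 18/36 = 50.0% → Line West
Overall: Line 3 31/56 = 55.4%, Line West 50/115 = 43.5% → Line 3
Line West wins each shift group but Line 3 wins overall — the comparison reverses. Line West's units skew toward swing shift, which has a lower base rate.

Yes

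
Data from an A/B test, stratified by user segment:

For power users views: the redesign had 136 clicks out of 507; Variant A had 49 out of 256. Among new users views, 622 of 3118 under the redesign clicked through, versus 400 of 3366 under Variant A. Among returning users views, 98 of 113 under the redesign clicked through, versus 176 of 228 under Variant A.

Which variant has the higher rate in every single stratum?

the redesign

Power users: the redesign 136/507 = 26.8%, Variant A 49/256 = 19.1% → the redesign
New users: the redesign 622/3118 = 19.9%, Variant A 400/3366 = 11.9% → the redesign
Returning users: the redesign 98/113 = 86.7%, Variant A 176/228 = 77.2% → the redesign
The redesign has the higher rate in all 3 groups.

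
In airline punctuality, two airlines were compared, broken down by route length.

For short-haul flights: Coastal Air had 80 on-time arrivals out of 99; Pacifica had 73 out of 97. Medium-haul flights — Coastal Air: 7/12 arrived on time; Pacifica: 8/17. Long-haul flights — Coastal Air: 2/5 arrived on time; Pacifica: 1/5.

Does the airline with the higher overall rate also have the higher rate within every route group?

Short-haul: Coastal Air 80/99 = 80.8%, Pacifica 73/97 = 75.3% → Coastal Air
Medium-haul: Coastal Air 7/12 = 58.3%, Pacifica 8/17 = 47.1% → Coastal Air
Long-haul: Coastal Air 2/5 = 40.0%, Pacifica 1/5 = 20.0% → Coastal Air
Overall: Coastal Air 89/116 = 76.7%, Pacifica 82/119 = 68.9% → Coastal Air
Coastal Air wins overall and in every route group — no reversal.

Yes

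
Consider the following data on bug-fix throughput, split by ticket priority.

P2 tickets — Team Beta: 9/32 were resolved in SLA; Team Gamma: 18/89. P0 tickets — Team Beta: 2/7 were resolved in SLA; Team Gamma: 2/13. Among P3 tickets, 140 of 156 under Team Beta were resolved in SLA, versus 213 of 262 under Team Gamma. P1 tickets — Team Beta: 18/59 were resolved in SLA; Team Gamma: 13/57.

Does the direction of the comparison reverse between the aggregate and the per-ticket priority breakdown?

P2: Team Beta 9/32 = 28.1%, Team Gamma 18/89 = 20.2% → Team Beta
P0: Team Beta 2/7 = 28.6%, Team Gamma 2/13 = 15.4% → Team Beta
P3: Team Beta 140/156 = 89.7%, Team Gamma 213/262 = 81.3% → Team Beta
P1: Team Beta 18/59 = 30.5%, Team Gamma 13/57 = 22.8% → Team Beta
Overall: Team Beta 169/254 = 66.5%, Team Gamma 246/421 = 58.4% → Team Beta
Team Beta wins overall and in every ticket group — no reversal.

No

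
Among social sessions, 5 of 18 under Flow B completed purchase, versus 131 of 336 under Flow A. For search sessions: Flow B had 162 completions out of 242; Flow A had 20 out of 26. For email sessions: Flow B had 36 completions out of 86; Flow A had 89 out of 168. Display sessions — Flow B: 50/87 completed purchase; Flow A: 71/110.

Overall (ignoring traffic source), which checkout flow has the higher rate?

Social: Flow B 5/18 = 27.8%, Flow A 131/336 = 39.0% → Flow A
Search: Flow B 162/242 = 66.9%, Flow A 20/26 = 76.9% → Flow A
Email: Flow B 36/86 = 41.9%, Flow A 89/168 = 53.0% → Flow A
Display: Flow B 50/87 = 57.5%, Flow A 71/110 = 64.5% → Flow A
Overall: Flow B 253/433 = 58.4%, Flow A 311/640 = 48.6% → Flow B
(Flow A wins every traffic group but Flow B wins overall — Flow A's sessions skew toward the low-rate social group.)

Flow B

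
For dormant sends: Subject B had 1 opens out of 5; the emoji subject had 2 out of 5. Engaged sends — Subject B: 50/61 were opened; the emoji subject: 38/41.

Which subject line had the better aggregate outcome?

Dormant: Subject B 1/5 = 20.0%, the emoji subject 2/5 = 40.0% → the emoji subject
Engaged: Subject B 50/61 = 82.0%, the emoji subject 38/41 = 92.7% → the emoji subject
Overall: Subject B 51/66 = 77.3%, the emoji subject 40/46 = 87.0% → the emoji subject

the emoji subject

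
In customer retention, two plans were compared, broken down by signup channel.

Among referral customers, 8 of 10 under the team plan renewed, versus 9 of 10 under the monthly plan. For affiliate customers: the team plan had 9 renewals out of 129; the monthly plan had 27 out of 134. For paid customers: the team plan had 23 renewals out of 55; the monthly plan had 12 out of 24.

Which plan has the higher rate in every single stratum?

Referral: the team plan 8/10 = 80.0%, the monthly plan 9/10 = 90.0% → the monthly plan
Affiliate: the team plan 9/129 = 7.0%, the monthly plan 27/134 = 20.1% → the monthly plan
Paid: the team plan 23/55 = 41.8%, the monthly plan 12/24 = 50.0% → the monthly plan
The monthly plan has the higher rate in all 3 groups.

the monthly plan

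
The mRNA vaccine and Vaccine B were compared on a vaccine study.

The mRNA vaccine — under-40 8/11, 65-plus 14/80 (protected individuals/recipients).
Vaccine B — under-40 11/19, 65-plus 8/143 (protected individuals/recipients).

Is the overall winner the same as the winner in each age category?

Yes

Under-40: the mRNA vaccine 8/11 = 72.7%, Vaccine B 11/19 = 57.9% → the mRNA vaccine
65-plus: the mRNA vaccine 14/80 = 17.5%, Vaccine B 8/143 = 5.6% → the mRNA vaccine
Overall: the mRNA vaccine 22/91 = 24.2%, Vaccine B 19/162 = 11.7% → the mRNA vaccine
The mRNA vaccine wins overall and in every age group — no reversal.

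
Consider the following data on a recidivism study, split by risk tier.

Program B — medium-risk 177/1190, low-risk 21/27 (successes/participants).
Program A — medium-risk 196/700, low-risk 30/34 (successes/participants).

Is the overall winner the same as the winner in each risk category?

Medium-risk: Program B 177/1190 = 14.9%, Program A 196/700 = 28.0% → Program A
Low-risk: Program B 21/27 = 77.8%, Program A 30/34 = 88.2% → Program A
Overall: Program B 198/1217 = 16.3%, Program A 226/734 = 30.8% → Program A
Program A wins overall and in every risk group — no reversal.

Yes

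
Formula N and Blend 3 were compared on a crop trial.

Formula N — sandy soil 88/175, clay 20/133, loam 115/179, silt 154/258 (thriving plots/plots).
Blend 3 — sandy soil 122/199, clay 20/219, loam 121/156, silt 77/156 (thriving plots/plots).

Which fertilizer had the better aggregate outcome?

Formula N

Sandy soil: Formula N 88/175 = 50.3%, Blend 3 122/199 = 61.3% → Blend 3
Clay: Formula N 20/133 = 15.0%, Blend 3 20/219 = 9.1% → Formula N
Loam: Formula N 115/179 = 64.2%, Blend 3 121/156 = 77.6% → Blend 3
Silt: Formula N 154/258 = 59.7%, Blend 3 77/156 = 49.4% → Formula N
Overall: Formula N 377/745 = 50.6%, Blend 3 340/730 = 46.6% → Formula N
(Neither sweeps every soil group, but Formula N has the higher pooled rate.)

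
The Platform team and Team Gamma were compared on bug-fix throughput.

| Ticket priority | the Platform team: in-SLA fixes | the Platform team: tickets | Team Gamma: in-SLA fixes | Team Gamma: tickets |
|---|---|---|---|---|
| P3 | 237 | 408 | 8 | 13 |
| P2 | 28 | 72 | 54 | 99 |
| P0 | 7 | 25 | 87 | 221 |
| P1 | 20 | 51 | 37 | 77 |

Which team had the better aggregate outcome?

P3: the Platform team 237/408 = 58.1%, Team Gamma 8/13 = 61.5% → Team Gamma
P2: the Platform team 28/72 = 38.9%, Team Gamma 54/99 = 54.5% → Team Gamma
P0: the Platform team 7/25 = 28.0%, Team Gamma 87/221 = 39.4% → Team Gamma
P1: the Platform team 20/51 = 39.2%, Team Gamma 37/77 = 48.1% → Team Gamma
Overall: the Platform team 292/556 = 52.5%, Team Gamma 186/410 = 45.4% → the Platform team
(Team Gamma wins every ticket group but the Platform team wins overall — Team Gamma's tickets skew toward the low-rate P0 group.)

the Platform team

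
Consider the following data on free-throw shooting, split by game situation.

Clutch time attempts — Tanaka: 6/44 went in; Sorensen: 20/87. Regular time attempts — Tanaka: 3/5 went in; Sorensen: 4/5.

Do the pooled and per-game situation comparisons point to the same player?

Clutch time: Tanaka 6/44 = 13.6%, Sorensen 20/87 = 23.0% → Sorensen
Regular time: Tanaka 3/5 = 60.0%, Sorensen 4/5 = 80.0% → Sorensen
Overall: Tanaka 9/49 = 18.4%, Sorensen 24/92 = 26.1% → Sorensen
Sorensen wins overall and in every game group — no reversal.

Yes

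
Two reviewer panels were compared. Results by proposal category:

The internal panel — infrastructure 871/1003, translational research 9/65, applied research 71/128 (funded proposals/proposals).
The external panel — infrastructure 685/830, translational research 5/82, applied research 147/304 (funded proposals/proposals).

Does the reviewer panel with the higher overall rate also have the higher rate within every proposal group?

Infrastructure: the internal panel 871/1003 = 86.8%, the external panel 685/830 = 82.5% → the internal panel
Translational research: the internal panel 9/65 = 13.8%, the external panel 5/82 = 6.1% → the internal panel
Applied research: the internal panel 71/128 = 55.5%, the external panel 147/304 = 48.4% → the internal panel
Overall: the internal panel 951/1196 = 79.5%, the external panel 837/1216 = 68.8% → the internal panel
The internal panel wins overall and in every proposal group — no reversal.

Yes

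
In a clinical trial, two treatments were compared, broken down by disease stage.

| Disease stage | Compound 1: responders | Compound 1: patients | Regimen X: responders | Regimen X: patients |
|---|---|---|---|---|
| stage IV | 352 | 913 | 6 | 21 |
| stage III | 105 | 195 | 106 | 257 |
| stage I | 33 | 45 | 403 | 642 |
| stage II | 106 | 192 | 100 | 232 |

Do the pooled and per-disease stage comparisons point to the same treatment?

Stage IV: Compound 1 352/913 = 38.6%, Regimen X 6/21 = 28.6% → Compound 1
Stage III: Compound 1 105/195 = 53.8%, Regimen X 106/257 = 41.2% → Compound 1
Stage I: Compound 1 33/45 = 73.3%, Regimen X 403/642 = 62.8% → Compound 1
Stage II: Compound 1 106/192 = 55.2%, Regimen X 100/232 = 43.1% → Compound 1
Overall: Compound 1 596/1345 = 44.3%, Regimen X 615/1152 = 53.4% → Regimen X
Compound 1 wins each disease group but Regimen X wins overall — the comparison reverses. Compound 1's patients skew toward stage IV, which has a lower base rate.

No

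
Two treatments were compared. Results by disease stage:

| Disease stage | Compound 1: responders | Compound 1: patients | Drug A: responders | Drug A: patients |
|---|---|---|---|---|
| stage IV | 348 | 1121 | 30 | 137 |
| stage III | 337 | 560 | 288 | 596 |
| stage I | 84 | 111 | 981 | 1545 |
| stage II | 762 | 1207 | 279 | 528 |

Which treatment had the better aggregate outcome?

Stage IV: Compound 1 348/1121 = 31.0%, Drug A 30/137 = 21.9% → Compound 1
Stage III: Compound 1 337/560 = 60.2%, Drug A 288/596 = 48.3% → Compound 1
Stage I: Compound 1 84/111 = 75.7%, Drug A 981/1545 = 63.5% → Compound 1
Stage II: Compound 1 762/1207 = 63.1%, Drug A 279/528 = 52.8% → Compound 1
Overall: Compound 1 1531/2999 = 51.1%, Drug A 1578/2806 = 56.2% → Drug A
(Compound 1 wins every disease group but Drug A wins overall — Compound 1's patients skew toward the low-rate stage IV group.)

Drug A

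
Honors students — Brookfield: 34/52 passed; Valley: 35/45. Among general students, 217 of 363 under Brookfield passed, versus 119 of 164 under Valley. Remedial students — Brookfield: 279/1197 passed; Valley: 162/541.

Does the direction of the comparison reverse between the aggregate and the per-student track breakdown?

Honors: Brookfield 34/52 = 65.4%, Valley 35/45 = 77.8% → Valley
General: Brookfield 217/363 = 59.8%, Valley 119/164 = 72.6% → Valley
Remedial: Brookfield 279/1197 = 23.3%, Valley 162/541 = 29.9% → Valley
Overall: Brookfield 530/1612 = 32.9%, Valley 316/750 = 42.1% → Valley
Valley wins overall and in every student group — no reversal.

No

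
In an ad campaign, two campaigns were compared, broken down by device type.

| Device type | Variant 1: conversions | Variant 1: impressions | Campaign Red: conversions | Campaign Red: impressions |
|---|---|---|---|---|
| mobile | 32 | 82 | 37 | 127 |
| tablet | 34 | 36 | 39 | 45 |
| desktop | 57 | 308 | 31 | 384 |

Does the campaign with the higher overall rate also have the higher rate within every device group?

Mobile: Variant 1 32/82 = 39.0%, Campaign Red 37/127 = 29.1% → Variant 1
Tablet: Variant 1 34/36 = 94.4%, Campaign Red 39/45 = 86.7% → Variant 1
Desktop: Variant 1 57/308 = 18.5%, Campaign Red 31/384 = 8.1% → Variant 1
Overall: Variant 1 123/426 = 28.9%, Campaign Red 107/556 = 19.2% → Variant 1
Variant 1 wins overall and in every device group — no reversal.

Yes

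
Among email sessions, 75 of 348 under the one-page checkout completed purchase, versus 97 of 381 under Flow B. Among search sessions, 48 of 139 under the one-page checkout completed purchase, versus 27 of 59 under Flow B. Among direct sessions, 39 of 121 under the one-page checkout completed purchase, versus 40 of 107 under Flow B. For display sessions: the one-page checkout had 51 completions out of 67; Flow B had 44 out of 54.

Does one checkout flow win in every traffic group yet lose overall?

Email: the one-page checkout 75/348 = 21.6%, Flow B 97/381 = 25.5% → Flow B
Search: the one-page checkout 48/139 = 34.5%, Flow B 27/59 = 45.8% → Flow B
Direct: the one-page checkout 39/121 = 32.2%, Flow B 40/107 = 37.4% → Flow B
Display: the one-page checkout 51/67 = 76.1%, Flow B 44/54 = 81.5% → Flow B
Overall: the one-page checkout 213/675 = 31.6%, Flow B 208/601 = 34.6% → Flow B
Flow B wins overall and in every traffic group — no reversal.

No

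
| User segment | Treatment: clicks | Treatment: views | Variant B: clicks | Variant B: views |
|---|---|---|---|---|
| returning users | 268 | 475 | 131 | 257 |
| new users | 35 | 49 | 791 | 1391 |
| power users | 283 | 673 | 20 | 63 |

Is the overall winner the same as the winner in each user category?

Returning users: Treatment 268/475 = 56.4%, Variant B 131/257 = 51.0% → Treatment
New users: Treatment 35/49 = 71.4%, Variant B 791/1391 = 56.9% → Treatment
Power users: Treatment 283/673 = 42.1%, Variant B 20/63 = 31.7% → Treatment
Overall: Treatment 586/1197 = 49.0%, Variant B 942/1711 = 55.1% → Variant B
Treatment wins each user group but Variant B wins overall — the comparison reverses. Treatment's views skew toward power users, which has a lower base rate.

No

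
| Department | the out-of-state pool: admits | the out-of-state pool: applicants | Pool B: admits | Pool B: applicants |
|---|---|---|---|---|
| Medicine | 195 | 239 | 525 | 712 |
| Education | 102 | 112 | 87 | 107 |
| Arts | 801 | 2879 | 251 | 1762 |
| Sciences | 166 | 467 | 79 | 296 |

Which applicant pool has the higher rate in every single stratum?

Medicine: the out-of-state pool 195/239 = 81.6%, Pool B 525/712 = 73.7% → the out-of-state pool
Education: the out-of-state pool 102/112 = 91.1%, Pool B 87/107 = 81.3% → the out-of-state pool
Arts: the out-of-state pool 801/2879 = 27.8%, Pool B 251/1762 = 14.2% → the out-of-state pool
Sciences: the out-of-state pool 166/467 = 35.5%, Pool B 79/296 = 26.7% → the out-of-state pool
The out-of-state pool has the higher rate in all 4 groups.

the out-of-state pool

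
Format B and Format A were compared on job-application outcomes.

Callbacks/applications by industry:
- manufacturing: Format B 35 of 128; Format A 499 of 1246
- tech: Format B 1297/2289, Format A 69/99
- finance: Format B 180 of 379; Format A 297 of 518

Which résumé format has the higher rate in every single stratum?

Format A

Manufacturing: Format B 35/128 = 27.3%, Format A 499/1246 = 40.0% → Format A
Tech: Format B 1297/2289 = 56.7%, Format A 69/99 = 69.7% → Format A
Finance: Format B 180/379 = 47.5%, Format A 297/518 = 57.3% → Format A
Format A has the higher rate in all 3 groups.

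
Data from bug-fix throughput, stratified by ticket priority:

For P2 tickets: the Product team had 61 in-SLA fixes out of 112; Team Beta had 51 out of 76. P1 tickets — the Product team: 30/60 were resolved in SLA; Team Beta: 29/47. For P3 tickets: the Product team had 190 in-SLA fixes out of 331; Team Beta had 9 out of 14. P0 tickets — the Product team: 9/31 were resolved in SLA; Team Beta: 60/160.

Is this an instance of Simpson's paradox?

P2: the Product team 61/112 = 54.5%, Team Beta 51/76 = 67.1% → Team Beta
P1: the Product team 30/60 = 50.0%, Team Beta 29/47 = 61.7% → Team Beta
P3: the Product team 190/331 = 57.4%, Team Beta 9/14 = 64.3% → Team Beta
P0: the Product team 9/31 = 29.0%, Team Beta 60/160 = 37.5% → Team Beta
Overall: the Product team 290/534 = 54.3%, Team Beta 149/297 = 50.2% → the Product team
Team Beta wins each ticket group but the Product team wins overall — the comparison reverses. Team Beta's tickets skew toward P0, which has a lower base rate.

Yes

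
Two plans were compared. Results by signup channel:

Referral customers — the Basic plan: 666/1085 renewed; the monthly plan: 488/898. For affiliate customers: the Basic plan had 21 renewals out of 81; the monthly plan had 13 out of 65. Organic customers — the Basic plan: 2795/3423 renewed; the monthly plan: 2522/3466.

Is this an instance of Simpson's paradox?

No

Referral: the Basic plan 666/1085 = 61.4%, the monthly plan 488/898 = 54.3% → the Basic plan
Affiliate: the Basic plan 21/81 = 25.9%, the monthly plan 13/65 = 20.0% → the Basic plan
Organic: the Basic plan 2795/3423 = 81.7%, the monthly plan 2522/3466 = 72.8% → the Basic plan
Overall: the Basic plan 3482/4589 = 75.9%, the monthly plan 3023/4429 = 68.3% → the Basic plan
The Basic plan wins overall and in every signup group — no reversal.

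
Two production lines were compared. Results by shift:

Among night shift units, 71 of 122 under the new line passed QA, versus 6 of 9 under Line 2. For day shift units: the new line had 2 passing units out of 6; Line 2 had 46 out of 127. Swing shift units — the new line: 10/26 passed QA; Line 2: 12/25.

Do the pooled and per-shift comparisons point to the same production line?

No

Night shift: the new line 71/122 = 58.2%, Line 2 6/9 = 66.7% → Line 2
Day shift: the new line 2/6 = 33.3%, Line 2 46/127 = 36.2% → Line 2
Swing shift: the new line 10/26 = 38.5%, Line 2 12/25 = 48.0% → Line 2
Overall: the new line 83/154 = 53.9%, Line 2 64/161 = 39.8% → the new line
Line 2 wins each shift group but the new line wins overall — the comparison reverses. Line 2's units skew toward day shift, which has a lower base rate.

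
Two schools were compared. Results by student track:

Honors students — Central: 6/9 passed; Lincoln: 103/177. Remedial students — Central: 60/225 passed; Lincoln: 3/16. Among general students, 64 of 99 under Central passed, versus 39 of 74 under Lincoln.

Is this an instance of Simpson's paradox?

Honors: Central 6/9 = 66.7%, Lincoln 103/177 = 58.2% → Central
Remedial: Central 60/225 = 26.7%, Lincoln 3/16 = 18.8% → Central
General: Central 64/99 = 64.6%, Lincoln 39/74 = 52.7% → Central
Overall: Central 130/333 = 39.0%, Lincoln 145/267 = 54.3% → Lincoln
Central wins each student group but Lincoln wins overall — the comparison reverses. Central's students skew toward remedial, which has a lower base rate.

Yes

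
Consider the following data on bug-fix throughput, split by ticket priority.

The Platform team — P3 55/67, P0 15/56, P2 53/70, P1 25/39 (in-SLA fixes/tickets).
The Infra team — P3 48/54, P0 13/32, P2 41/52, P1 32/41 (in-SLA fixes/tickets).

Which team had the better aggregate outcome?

the Infra team

P3: the Platform team 55/67 = 82.1%, the Infra team 48/54 = 88.9% → the Infra team
P0: the Platform team 15/56 = 26.8%, the Infra team 13/32 = 40.6% → the Infra team
P2: the Platform team 53/70 = 75.7%, the Infra team 41/52 = 78.8% → the Infra team
P1: the Platform team 25/39 = 64.1%, the Infra team 32/41 = 78.0% → the Infra team
Overall: the Platform team 148/232 = 63.8%, the Infra team 134/179 = 74.9% → the Infra team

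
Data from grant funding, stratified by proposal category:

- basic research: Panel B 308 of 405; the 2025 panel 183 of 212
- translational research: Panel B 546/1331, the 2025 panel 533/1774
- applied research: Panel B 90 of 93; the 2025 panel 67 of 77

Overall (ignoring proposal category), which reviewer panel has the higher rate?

Basic research: Panel B 308/405 = 76.0%, the 2025 panel 183/212 = 86.3% → the 2025 panel
Translational research: Panel B 546/1331 = 41.0%, the 2025 panel 533/1774 = 30.0% → Panel B
Applied research: Panel B 90/93 = 96.8%, the 2025 panel 67/77 = 87.0% → Panel B
Overall: Panel B 944/1829 = 51.6%, the 2025 panel 783/2063 = 38.0% → Panel B
(Neither sweeps every proposal group, but Panel B has the higher pooled rate.)

Panel B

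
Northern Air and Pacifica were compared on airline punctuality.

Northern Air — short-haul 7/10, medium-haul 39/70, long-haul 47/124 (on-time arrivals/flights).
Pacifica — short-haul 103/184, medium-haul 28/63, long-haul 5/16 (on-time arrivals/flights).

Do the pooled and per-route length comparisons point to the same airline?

No

Short-haul: Northern Air 7/10 = 70.0%, Pacifica 103/184 = 56.0% → Northern Air
Medium-haul: Northern Air 39/70 = 55.7%, Pacifica 28/63 = 44.4% → Northern Air
Long-haul: Northern Air 47/124 = 37.9%, Pacifica 5/16 = 31.2% → Northern Air
Overall: Northern Air 93/204 = 45.6%, Pacifica 136/263 = 51.7% → Pacifica
Northern Air wins each route group but Pacifica wins overall — the comparison reverses. Northern Air's flights skew toward long-haul, which has a lower base rate.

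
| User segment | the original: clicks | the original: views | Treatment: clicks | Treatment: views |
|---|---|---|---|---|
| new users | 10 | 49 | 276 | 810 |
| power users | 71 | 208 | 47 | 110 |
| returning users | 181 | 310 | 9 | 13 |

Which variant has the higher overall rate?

the original

New users: the original 10/49 = 20.4%, Treatment 276/810 = 34.1% → Treatment
Power users: the original 71/208 = 34.1%, Treatment 47/110 = 42.7% → Treatment
Returning users: the original 181/310 = 58.4%, Treatment 9/13 = 69.2% → Treatment
Overall: the original 262/567 = 46.2%, Treatment 332/933 = 35.6% → the original
(Treatment wins every user group but the original wins overall — Treatment's views skew toward the low-rate new users group.)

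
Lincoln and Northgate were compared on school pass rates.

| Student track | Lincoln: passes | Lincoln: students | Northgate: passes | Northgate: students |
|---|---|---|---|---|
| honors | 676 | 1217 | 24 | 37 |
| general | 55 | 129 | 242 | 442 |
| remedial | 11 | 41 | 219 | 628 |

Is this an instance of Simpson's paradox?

Honors: Lincoln 676/1217 = 55.5%, Northgate 24/37 = 64.9% → Northgate
General: Lincoln 55/129 = 42.6%, Northgate 242/442 = 54.8% → Northgate
Remedial: Lincoln 11/41 = 26.8%, Northgate 219/628 = 34.9% → Northgate
Overall: Lincoln 742/1387 = 53.5%, Northgate 485/1107 = 43.8% → Lincoln
Northgate wins each student group but Lincoln wins overall — the comparison reverses. Northgate's students skew toward remedial, which has a lower base rate.

Yes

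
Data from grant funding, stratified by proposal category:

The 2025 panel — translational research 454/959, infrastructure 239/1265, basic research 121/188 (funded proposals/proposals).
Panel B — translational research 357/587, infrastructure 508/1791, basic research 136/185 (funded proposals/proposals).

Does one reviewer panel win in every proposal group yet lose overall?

No

Translational research: the 2025 panel 454/959 = 47.3%, Panel B 357/587 = 60.8% → Panel B
Infrastructure: the 2025 panel 239/1265 = 18.9%, Panel B 508/1791 = 28.4% → Panel B
Basic research: the 2025 panel 121/188 = 64.4%, Panel B 136/185 = 73.5% → Panel B
Overall: the 2025 panel 814/2412 = 33.7%, Panel B 1001/2563 = 39.1% → Panel B
Panel B wins overall and in every proposal group — no reversal.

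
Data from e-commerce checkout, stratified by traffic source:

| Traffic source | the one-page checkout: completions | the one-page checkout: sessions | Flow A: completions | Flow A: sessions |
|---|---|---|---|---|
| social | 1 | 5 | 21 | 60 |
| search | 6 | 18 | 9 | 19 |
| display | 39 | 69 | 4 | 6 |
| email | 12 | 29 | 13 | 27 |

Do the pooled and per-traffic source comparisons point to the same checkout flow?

Social: the one-page checkout 1/5 = 20.0%, Flow A 21/60 = 35.0% → Flow A
Search: the one-page checkout 6/18 = 33.3%, Flow A 9/19 = 47.4% → Flow A
Display: the one-page checkout 39/69 = 56.5%, Flow A 4/6 = 66.7% → Flow A
Email: the one-page checkout 12/29 = 41.4%, Flow A 13/27 = 48.1% → Flow A
Overall: the one-page checkout 58/121 = 47.9%, Flow A 47/112 = 42.0% → the one-page checkout
Flow A wins each traffic group but the one-page checkout wins overall — the comparison reverses. Flow A's sessions skew toward social, which has a lower base rate.

No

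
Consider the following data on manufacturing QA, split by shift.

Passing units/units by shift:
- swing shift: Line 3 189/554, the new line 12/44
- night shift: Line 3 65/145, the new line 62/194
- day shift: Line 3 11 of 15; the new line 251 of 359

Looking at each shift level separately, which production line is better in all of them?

Line 3

Swing shift: Line 3 189/554 = 34.1%, the new line 12/44 = 27.3% → Line 3
Night shift: Line 3 65/145 = 44.8%, the new line 62/194 = 32.0% → Line 3
Day shift: Line 3 11/15 = 73.3%, the new line 251/359 = 69.9% → Line 3
Line 3 has the higher rate in all 3 groups.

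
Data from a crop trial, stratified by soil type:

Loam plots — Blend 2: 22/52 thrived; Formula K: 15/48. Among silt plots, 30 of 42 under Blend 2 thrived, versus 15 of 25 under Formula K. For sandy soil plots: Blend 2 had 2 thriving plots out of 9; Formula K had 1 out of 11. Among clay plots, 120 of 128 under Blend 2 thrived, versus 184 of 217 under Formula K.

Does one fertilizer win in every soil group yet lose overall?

Loam: Blend 2 22/52 = 42.3%, Formula K 15/48 = 31.2% → Blend 2
Silt: Blend 2 30/42 = 71.4%, Formula K 15/25 = 60.0% → Blend 2
Sandy soil: Blend 2 2/9 = 22.2%, Formula K 1/11 = 9.1% → Blend 2
Clay: Blend 2 120/128 = 93.8%, Formula K 184/217 = 84.8% → Blend 2
Overall: Blend 2 174/231 = 75.3%, Formula K 215/301 = 71.4% → Blend 2
Blend 2 wins overall and in every soil group — no reversal.

No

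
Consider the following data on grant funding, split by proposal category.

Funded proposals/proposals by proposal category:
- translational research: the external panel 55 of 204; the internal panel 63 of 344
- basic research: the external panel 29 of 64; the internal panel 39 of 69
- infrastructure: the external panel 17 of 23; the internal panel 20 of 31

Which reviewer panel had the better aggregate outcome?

the external panel

Translational research: the external panel 55/204 = 27.0%, the internal panel 63/344 = 18.3% → the external panel
Basic research: the external panel 29/64 = 45.3%, the internal panel 39/69 = 56.5% → the internal panel
Infrastructure: the external panel 17/23 = 73.9%, the internal panel 20/31 = 64.5% → the external panel
Overall: the external panel 101/291 = 34.7%, the internal panel 122/444 = 27.5% → the external panel
(Neither sweeps every proposal group, but the external panel has the higher pooled rate.)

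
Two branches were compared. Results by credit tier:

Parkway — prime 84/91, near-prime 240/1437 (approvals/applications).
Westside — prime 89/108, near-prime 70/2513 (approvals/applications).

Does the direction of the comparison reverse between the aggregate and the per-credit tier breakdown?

Prime: Parkway 84/91 = 92.3%, Westside 89/108 = 82.4% → Parkway
Near-prime: Parkway 240/1437 = 16.7%, Westside 70/2513 = 2.8% → Parkway
Overall: Parkway 324/1528 = 21.2%, Westside 159/2621 = 6.1% → Parkway
Parkway wins overall and in every credit group — no reversal.

No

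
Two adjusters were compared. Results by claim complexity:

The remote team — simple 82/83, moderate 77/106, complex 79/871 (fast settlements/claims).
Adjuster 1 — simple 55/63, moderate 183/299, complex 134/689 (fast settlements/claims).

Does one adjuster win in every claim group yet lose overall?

Simple: the remote team 82/83 = 98.8%, Adjuster 1 55/63 = 87.3% → the remote team
Moderate: the remote team 77/106 = 72.6%, Adjuster 1 183/299 = 61.2% → the remote team
Complex: the remote team 79/871 = 9.1%, Adjuster 1 134/689 = 19.4% → Adjuster 1
Overall: the remote team 238/1060 = 22.5%, Adjuster 1 372/1051 = 35.4% → Adjuster 1
Neither sweeps: the remote team wins 2 of 3 groups, Adjuster 1 wins 1. Adjuster 1 wins overall but not every group — no Simpson reversal.

No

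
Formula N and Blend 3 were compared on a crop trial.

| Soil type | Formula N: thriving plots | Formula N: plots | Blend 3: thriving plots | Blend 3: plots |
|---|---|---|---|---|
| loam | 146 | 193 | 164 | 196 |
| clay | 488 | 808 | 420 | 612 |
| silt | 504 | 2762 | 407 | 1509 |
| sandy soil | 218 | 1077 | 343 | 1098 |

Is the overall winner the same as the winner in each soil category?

Yes

Loam: Formula N 146/193 = 75.6%, Blend 3 164/196 = 83.7% → Blend 3
Clay: Formula N 488/808 = 60.4%, Blend 3 420/612 = 68.6% → Blend 3
Silt: Formula N 504/2762 = 18.2%, Blend 3 407/1509 = 27.0% → Blend 3
Sandy soil: Formula N 218/1077 = 20.2%, Blend 3 343/1098 = 31.2% → Blend 3
Overall: Formula N 1356/4840 = 28.0%, Blend 3 1334/3415 = 39.1% → Blend 3
Blend 3 wins overall and in every soil group — no reversal.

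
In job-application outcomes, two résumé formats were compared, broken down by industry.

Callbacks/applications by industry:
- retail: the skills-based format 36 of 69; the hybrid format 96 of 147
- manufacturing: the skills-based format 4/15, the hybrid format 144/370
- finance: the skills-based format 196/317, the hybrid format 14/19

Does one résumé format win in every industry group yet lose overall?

Retail: the skills-based format 36/69 = 52.2%, the hybrid format 96/147 = 65.3% → the hybrid format
Manufacturing: the skills-based format 4/15 = 26.7%, the hybrid format 144/370 = 38.9% → the hybrid format
Finance: the skills-based format 196/317 = 61.8%, the hybrid format 14/19 = 73.7% → the hybrid format
Overall: the skills-based format 236/401 = 58.9%, the hybrid format 254/536 = 47.4% → the skills-based format
The hybrid format wins each industry group but the skills-based format wins overall — the comparison reverses. The hybrid format's applications skew toward manufacturing, which has a lower base rate.

Yes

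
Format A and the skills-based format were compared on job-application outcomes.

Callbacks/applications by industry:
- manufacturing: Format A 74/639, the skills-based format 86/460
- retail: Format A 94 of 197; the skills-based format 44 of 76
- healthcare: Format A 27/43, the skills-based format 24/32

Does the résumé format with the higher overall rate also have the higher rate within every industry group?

Manufacturing: Format A 74/639 = 11.6%, the skills-based format 86/460 = 18.7% → the skills-based format
Retail: Format A 94/197 = 47.7%, the skills-based format 44/76 = 57.9% → the skills-based format
Healthcare: Format A 27/43 = 62.8%, the skills-based format 24/32 = 75.0% → the skills-based format
Overall: Format A 195/879 = 22.2%, the skills-based format 154/568 = 27.1% → the skills-based format
The skills-based format wins overall and in every industry group — no reversal.

Yes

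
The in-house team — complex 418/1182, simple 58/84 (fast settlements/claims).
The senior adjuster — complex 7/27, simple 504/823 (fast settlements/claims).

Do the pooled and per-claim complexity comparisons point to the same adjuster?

No

Complex: the in-house team 418/1182 = 35.4%, the senior adjuster 7/27 = 25.9% → the in-house team
Simple: the in-house team 58/84 = 69.0%, the senior adjuster 504/823 = 61.2% → the in-house team
Overall: the in-house team 476/1266 = 37.6%, the senior adjuster 511/850 = 60.1% → the senior adjuster
The in-house team wins each claim group but the senior adjuster wins overall — the comparison reverses. The in-house team's claims skew toward complex, which has a lower base rate.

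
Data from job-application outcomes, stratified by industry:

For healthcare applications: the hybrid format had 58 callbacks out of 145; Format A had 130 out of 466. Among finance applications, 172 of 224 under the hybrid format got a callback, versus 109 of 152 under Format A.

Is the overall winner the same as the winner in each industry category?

Yes

Healthcare: the hybrid format 58/145 = 40.0%, Format A 130/466 = 27.9% → the hybrid format
Finance: the hybrid format 172/224 = 76.8%, Format A 109/152 = 71.7% → the hybrid format
Overall: the hybrid format 230/369 = 62.3%, Format A 239/618 = 38.7% → the hybrid format
The hybrid format wins overall and in every industry group — no reversal.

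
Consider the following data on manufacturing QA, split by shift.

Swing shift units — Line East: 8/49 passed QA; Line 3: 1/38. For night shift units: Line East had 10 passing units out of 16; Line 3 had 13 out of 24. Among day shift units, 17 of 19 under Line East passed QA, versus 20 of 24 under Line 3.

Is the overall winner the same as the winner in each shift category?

Swing shift: Line East 8/49 = 16.3%, Line 3 1/38 = 2.6% → Line East
Night shift: Line East 10/16 = 62.5%, Line 3 13/24 = 54.2% → Line East
Day shift: Line East 17/19 = 89.5%, Line 3 20/24 = 83.3% → Line East
Overall: Line East 35/84 = 41.7%, Line 3 34/86 = 39.5% → Line East
Line East wins overall and in every shift group — no reversal.

Yes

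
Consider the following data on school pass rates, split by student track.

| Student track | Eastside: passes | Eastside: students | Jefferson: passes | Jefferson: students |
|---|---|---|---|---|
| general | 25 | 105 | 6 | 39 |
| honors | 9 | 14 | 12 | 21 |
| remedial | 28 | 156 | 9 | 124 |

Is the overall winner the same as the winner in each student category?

Yes

General: Eastside 25/105 = 23.8%, Jefferson 6/39 = 15.4% → Eastside
Honors: Eastside 9/14 = 64.3%, Jefferson 12/21 = 57.1% → Eastside
Remedial: Eastside 28/156 = 17.9%, Jefferson 9/124 = 7.3% → Eastside
Overall: Eastside 62/275 = 22.5%, Jefferson 27/184 = 14.7% → Eastside
Eastside wins overall and in every student group — no reversal.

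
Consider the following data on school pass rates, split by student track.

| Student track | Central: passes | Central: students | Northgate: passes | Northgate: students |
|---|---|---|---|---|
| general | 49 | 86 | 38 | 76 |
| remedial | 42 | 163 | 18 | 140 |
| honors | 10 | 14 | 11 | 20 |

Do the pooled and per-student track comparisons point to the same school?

General: Central 49/86 = 57.0%, Northgate 38/76 = 50.0% → Central
Remedial: Central 42/163 = 25.8%, Northgate 18/140 = 12.9% → Central
Honors: Central 10/14 = 71.4%, Northgate 11/20 = 55.0% → Central
Overall: Central 101/263 = 38.4%, Northgate 67/236 = 28.4% → Central
Central wins overall and in every student group — no reversal.

Yes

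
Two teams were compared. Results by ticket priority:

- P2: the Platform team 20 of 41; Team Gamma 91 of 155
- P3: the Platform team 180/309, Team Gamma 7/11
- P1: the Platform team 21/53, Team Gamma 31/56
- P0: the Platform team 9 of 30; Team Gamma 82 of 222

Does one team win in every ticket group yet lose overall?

P2: the Platform team 20/41 = 48.8%, Team Gamma 91/155 = 58.7% → Team Gamma
P3: the Platform team 180/309 = 58.3%, Team Gamma 7/11 = 63.6% → Team Gamma
P1: the Platform team 21/53 = 39.6%, Team Gamma 31/56 = 55.4% → Team Gamma
P0: the Platform team 9/30 = 30.0%, Team Gamma 82/222 = 36.9% → Team Gamma
Overall: the Platform team 230/433 = 53.1%, Team Gamma 211/444 = 47.5% → the Platform team
Team Gamma wins each ticket group but the Platform team wins overall — the comparison reverses. Team Gamma's tickets skew toward P0, which has a lower base rate.

Yes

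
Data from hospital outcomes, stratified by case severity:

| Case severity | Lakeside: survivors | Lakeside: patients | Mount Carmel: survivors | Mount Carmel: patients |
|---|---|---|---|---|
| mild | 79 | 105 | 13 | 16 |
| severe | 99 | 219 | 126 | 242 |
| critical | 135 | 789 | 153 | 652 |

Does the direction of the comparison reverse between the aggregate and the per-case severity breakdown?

No

Mild: Lakeside 79/105 = 75.2%, Mount Carmel 13/16 = 81.2% → Mount Carmel
Severe: Lakeside 99/219 = 45.2%, Mount Carmel 126/242 = 52.1% → Mount Carmel
Critical: Lakeside 135/789 = 17.1%, Mount Carmel 153/652 = 23.5% → Mount Carmel
Overall: Lakeside 313/1113 = 28.1%, Mount Carmel 292/910 = 32.1% → Mount Carmel
Mount Carmel wins overall and in every case group — no reversal.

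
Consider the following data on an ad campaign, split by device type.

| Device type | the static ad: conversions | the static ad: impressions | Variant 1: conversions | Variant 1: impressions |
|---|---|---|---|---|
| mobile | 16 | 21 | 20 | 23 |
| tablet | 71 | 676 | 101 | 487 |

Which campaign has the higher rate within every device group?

Variant 1

Mobile: the static ad 16/21 = 76.2%, Variant 1 20/23 = 87.0% → Variant 1
Tablet: the static ad 71/676 = 10.5%, Variant 1 101/487 = 20.7% → Variant 1
Variant 1 has the higher rate in both groups.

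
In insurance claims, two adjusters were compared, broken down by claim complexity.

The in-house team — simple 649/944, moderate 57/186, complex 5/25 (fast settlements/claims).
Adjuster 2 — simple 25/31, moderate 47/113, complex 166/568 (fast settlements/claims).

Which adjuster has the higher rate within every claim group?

Adjuster 2

Simple: the in-house team 649/944 = 68.8%, Adjuster 2 25/31 = 80.6% → Adjuster 2
Moderate: the in-house team 57/186 = 30.6%, Adjuster 2 47/113 = 41.6% → Adjuster 2
Complex: the in-house team 5/25 = 20.0%, Adjuster 2 166/568 = 29.2% → Adjuster 2
Adjuster 2 has the higher rate in all 3 groups.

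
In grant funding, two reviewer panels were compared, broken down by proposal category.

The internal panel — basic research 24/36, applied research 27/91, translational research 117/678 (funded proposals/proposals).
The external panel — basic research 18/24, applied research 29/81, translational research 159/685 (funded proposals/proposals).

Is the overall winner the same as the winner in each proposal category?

Basic research: the internal panel 24/36 = 66.7%, the external panel 18/24 = 75.0% → the external panel
Applied research: the internal panel 27/91 = 29.7%, the external panel 29/81 = 35.8% → the external panel
Translational research: the internal panel 117/678 = 17.3%, the external panel 159/685 = 23.2% → the external panel
Overall: the internal panel 168/805 = 20.9%, the external panel 206/790 = 26.1% → the external panel
The external panel wins overall and in every proposal group — no reversal.

Yes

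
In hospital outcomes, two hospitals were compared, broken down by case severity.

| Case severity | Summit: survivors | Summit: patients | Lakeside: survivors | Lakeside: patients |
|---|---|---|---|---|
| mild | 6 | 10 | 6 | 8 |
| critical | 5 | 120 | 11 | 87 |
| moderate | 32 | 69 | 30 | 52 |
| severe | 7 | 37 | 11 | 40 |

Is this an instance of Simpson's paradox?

No

Mild: Summit 6/10 = 60.0%, Lakeside 6/8 = 75.0% → Lakeside
Critical: Summit 5/120 = 4.2%, Lakeside 11/87 = 12.6% → Lakeside
Moderate: Summit 32/69 = 46.4%, Lakeside 30/52 = 57.7% → Lakeside
Severe: Summit 7/37 = 18.9%, Lakeside 11/40 = 27.5% → Lakeside
Overall: Summit 50/236 = 21.2%, Lakeside 58/187 = 31.0% → Lakeside
Lakeside wins overall and in every case group — no reversal.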